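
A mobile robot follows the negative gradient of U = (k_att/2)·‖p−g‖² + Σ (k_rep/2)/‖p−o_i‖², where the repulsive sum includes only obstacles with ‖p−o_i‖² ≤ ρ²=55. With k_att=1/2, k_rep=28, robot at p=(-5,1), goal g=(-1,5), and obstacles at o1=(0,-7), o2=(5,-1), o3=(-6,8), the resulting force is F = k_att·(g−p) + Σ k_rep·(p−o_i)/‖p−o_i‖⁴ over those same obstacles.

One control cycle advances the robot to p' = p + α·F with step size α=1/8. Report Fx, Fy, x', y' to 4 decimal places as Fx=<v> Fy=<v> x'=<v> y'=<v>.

Fx=2.0112 Fy=1.9216 x'=-4.7486 y'=1.2402

F_att = 1/2·(g−p) = 1/2·(4,4) = (2.0000,2.0000)
o1: d²=89 > ρ²=55 → inactive
o2: d²=104 > ρ²=55 → inactive
o3: d²=50 ≤ ρ²=55; F_rep = 28·(1,-7)/50² = (0.0112,-0.0784)
F = F_att + ΣF_rep = (2.0112,1.9216)
p' = p + 1/8·F = (-4.7486,1.2402)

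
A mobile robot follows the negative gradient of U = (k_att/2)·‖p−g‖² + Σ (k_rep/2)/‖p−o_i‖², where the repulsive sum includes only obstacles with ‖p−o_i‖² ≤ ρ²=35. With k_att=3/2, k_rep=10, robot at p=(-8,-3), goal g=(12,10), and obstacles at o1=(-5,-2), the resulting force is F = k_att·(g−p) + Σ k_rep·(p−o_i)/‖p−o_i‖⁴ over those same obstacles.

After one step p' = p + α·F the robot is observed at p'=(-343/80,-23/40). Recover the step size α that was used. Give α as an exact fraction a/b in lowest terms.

α = 1/8

F_att = 3/2·(g−p) = 3/2·(20,13) = (30.0000,19.5000)
o1: d²=10 ≤ ρ²=35; F_rep = 10·(-3,-1)/10² = (-0.3000,-0.1000)
F = F_att + ΣF_rep = (29.7000,19.4000)
Δp = p'−p = (3.7125,2.4250); α = Δx/Fx = (297/80) / (297/10) = 1/8
check: Δy/Fy = (97/40) / (97/5) = 1/8 ✓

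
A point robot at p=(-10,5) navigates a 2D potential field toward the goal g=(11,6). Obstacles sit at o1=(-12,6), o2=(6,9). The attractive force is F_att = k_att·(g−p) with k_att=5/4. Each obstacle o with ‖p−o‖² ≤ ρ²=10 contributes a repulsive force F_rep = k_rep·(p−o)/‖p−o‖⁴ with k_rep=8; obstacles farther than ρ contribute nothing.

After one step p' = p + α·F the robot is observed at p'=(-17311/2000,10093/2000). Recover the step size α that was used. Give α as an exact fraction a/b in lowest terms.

F_att = 5/4·(g−p) = 5/4·(21,1) = (26.2500,1.2500)
o1: d²=5 ≤ ρ²=10; F_rep = 8·(2,-1)/5² = (0.6400,-0.3200)
o2: d²=272 > ρ²=10 → inactive
F = F_att + ΣF_rep = (26.8900,0.9300)
Δp = p'−p = (1.3445,0.0465); α = Δx/Fx = (2689/2000) / (2689/100) = 1/20
check: Δy/Fy = (93/2000) / (93/100) = 1/20 ✓

α = 1/20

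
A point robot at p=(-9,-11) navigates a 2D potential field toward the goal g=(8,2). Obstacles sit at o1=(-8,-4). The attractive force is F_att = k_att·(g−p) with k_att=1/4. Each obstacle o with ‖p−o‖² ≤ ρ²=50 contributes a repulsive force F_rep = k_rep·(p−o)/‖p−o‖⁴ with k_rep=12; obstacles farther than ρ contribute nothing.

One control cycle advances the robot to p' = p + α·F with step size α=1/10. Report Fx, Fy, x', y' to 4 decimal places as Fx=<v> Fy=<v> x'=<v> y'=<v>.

Fx=4.2452 Fy=3.2164 x'=-8.5755 y'=-10.6784

F_att = 1/4·(g−p) = 1/4·(17,13) = (4.2500,3.2500)
o1: d²=50 ≤ ρ²=50; F_rep = 12·(-1,-7)/50² = (-0.0048,-0.0336)
F = F_att + ΣF_rep = (4.2452,3.2164)
p' = p + 1/10·F = (-8.5755,-10.6784)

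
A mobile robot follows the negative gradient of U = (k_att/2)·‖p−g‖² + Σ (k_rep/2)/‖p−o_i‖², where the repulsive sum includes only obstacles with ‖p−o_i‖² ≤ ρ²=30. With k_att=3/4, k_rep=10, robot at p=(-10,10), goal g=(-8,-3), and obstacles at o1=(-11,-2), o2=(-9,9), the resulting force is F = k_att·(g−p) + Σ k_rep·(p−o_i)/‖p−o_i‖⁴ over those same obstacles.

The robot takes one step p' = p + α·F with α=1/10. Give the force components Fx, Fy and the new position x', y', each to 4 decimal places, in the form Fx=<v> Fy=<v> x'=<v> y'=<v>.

Fx=-1.0000 Fy=-7.2500 x'=-10.1000 y'=9.2750

F_att = 3/4·(g−p) = 3/4·(2,-13) = (1.5000,-9.7500)
o1: d²=145 > ρ²=30 → inactive
o2: d²=2 ≤ ρ²=30; F_rep = 10·(-1,1)/2² = (-2.5000,2.5000)
F = F_att + ΣF_rep = (-1.0000,-7.2500)
p' = p + 1/10·F = (-10.1000,9.2750)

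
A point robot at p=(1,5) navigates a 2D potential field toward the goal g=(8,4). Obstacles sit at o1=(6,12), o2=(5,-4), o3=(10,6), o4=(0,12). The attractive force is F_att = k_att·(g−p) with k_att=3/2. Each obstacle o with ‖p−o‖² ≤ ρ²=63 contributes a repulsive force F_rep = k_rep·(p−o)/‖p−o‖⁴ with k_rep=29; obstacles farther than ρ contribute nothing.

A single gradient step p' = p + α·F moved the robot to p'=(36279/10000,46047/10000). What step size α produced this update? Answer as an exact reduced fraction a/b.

F_att = 3/2·(g−p) = 3/2·(7,-1) = (10.5000,-1.5000)
o1: d²=74 > ρ²=63 → inactive
o2: d²=97 > ρ²=63 → inactive
o3: d²=82 > ρ²=63 → inactive
o4: d²=50 ≤ ρ²=63; F_rep = 29·(1,-7)/50² = (0.0116,-0.0812)
F = F_att + ΣF_rep = (10.5116,-1.5812)
Δp = p'−p = (2.6279,-0.3953); α = Δx/Fx = (26279/10000) / (26279/2500) = 1/4
check: Δy/Fy = (-3953/10000) / (-3953/2500) = 1/4 ✓

α = 1/4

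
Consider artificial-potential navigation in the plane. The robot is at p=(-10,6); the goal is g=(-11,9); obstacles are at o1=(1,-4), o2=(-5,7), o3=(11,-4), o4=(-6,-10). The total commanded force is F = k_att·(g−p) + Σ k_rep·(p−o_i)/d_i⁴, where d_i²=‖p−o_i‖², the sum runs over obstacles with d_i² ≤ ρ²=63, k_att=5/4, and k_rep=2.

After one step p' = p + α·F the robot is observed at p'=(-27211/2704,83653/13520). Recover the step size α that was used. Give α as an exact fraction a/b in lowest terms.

α = 1/20

F_att = 5/4·(g−p) = 5/4·(-1,3) = (-1.2500,3.7500)
o1: d²=221 > ρ²=63 → inactive
o2: d²=26 ≤ ρ²=63; F_rep = 2·(-5,-1)/26² = (-0.0148,-0.0030)
o3: d²=541 > ρ²=63 → inactive
o4: d²=272 > ρ²=63 → inactive
F = F_att + ΣF_rep = (-1.2648,3.7470)
Δp = p'−p = (-0.0632,0.1874); α = Δx/Fx = (-171/2704) / (-855/676) = 1/20
check: Δy/Fy = (2533/13520) / (2533/676) = 1/20 ✓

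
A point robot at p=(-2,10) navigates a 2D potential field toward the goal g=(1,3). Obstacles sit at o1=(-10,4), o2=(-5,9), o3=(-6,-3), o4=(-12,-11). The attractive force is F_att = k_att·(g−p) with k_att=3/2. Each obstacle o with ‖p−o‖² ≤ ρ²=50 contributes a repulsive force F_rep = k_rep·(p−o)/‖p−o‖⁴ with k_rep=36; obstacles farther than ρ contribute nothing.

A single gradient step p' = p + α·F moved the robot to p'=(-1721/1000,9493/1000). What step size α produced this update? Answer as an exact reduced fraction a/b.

F_att = 3/2·(g−p) = 3/2·(3,-7) = (4.5000,-10.5000)
o1: d²=100 > ρ²=50 → inactive
o2: d²=10 ≤ ρ²=50; F_rep = 36·(3,1)/10² = (1.0800,0.3600)
o3: d²=185 > ρ²=50 → inactive
o4: d²=541 > ρ²=50 → inactive
F = F_att + ΣF_rep = (5.5800,-10.1400)
Δp = p'−p = (0.2790,-0.5070); α = Δx/Fx = (279/1000) / (279/50) = 1/20
check: Δy/Fy = (-507/1000) / (-507/50) = 1/20 ✓

α = 1/20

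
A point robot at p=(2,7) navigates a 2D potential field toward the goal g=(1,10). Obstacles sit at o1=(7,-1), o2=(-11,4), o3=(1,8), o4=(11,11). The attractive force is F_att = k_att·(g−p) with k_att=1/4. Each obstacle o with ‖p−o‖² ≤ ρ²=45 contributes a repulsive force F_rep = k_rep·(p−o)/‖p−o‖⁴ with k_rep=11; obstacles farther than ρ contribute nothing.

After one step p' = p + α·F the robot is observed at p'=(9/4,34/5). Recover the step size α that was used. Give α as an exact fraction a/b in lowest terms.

F_att = 1/4·(g−p) = 1/4·(-1,3) = (-0.2500,0.7500)
o1: d²=89 > ρ²=45 → inactive
o2: d²=178 > ρ²=45 → inactive
o3: d²=2 ≤ ρ²=45; F_rep = 11·(1,-1)/2² = (2.7500,-2.7500)
o4: d²=97 > ρ²=45 → inactive
F = F_att + ΣF_rep = (2.5000,-2.0000)
Δp = p'−p = (0.2500,-0.2000); α = Δx/Fx = (1/4) / (5/2) = 1/10
check: Δy/Fy = (-1/5) / (-2) = 1/10 ✓

α = 1/10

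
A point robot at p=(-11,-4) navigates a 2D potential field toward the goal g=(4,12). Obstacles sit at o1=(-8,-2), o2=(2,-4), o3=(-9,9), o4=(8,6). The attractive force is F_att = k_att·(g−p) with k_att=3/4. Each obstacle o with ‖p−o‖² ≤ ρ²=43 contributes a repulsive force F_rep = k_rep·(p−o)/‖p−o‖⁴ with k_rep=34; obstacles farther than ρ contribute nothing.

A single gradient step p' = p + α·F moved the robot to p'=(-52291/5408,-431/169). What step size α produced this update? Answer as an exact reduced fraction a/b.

α = 1/8

F_att = 3/4·(g−p) = 3/4·(15,16) = (11.2500,12.0000)
o1: d²=13 ≤ ρ²=43; F_rep = 34·(-3,-2)/13² = (-0.6036,-0.4024)
o2: d²=169 > ρ²=43 → inactive
o3: d²=173 > ρ²=43 → inactive
o4: d²=461 > ρ²=43 → inactive
F = F_att + ΣF_rep = (10.6464,11.5976)
Δp = p'−p = (1.3308,1.4497); α = Δx/Fx = (7197/5408) / (7197/676) = 1/8
check: Δy/Fy = (245/169) / (1960/169) = 1/8 ✓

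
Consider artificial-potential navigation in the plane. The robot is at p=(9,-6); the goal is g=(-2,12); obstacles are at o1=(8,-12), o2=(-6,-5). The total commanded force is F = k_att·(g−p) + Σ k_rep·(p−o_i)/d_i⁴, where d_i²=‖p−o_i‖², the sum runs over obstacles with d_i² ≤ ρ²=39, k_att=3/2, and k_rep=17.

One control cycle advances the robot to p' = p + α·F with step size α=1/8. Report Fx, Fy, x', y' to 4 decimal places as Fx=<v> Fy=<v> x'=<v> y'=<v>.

Fx=-16.4876 Fy=27.0745 x'=6.9391 y'=-2.6157

F_att = 3/2·(g−p) = 3/2·(-11,18) = (-16.5000,27.0000)
o1: d²=37 ≤ ρ²=39; F_rep = 17·(1,6)/37² = (0.0124,0.0745)
o2: d²=226 > ρ²=39 → inactive
F = F_att + ΣF_rep = (-16.4876,27.0745)
p' = p + 1/8·F = (6.9391,-2.6157)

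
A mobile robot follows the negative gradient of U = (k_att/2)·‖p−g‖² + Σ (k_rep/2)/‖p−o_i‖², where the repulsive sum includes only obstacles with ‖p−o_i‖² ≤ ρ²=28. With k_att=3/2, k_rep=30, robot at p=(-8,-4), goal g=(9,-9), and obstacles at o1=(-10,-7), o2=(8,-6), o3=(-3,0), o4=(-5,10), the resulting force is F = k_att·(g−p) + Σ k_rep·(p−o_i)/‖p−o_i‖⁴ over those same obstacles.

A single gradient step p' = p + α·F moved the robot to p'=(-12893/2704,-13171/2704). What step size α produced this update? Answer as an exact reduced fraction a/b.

α = 1/8

F_att = 3/2·(g−p) = 3/2·(17,-5) = (25.5000,-7.5000)
o1: d²=13 ≤ ρ²=28; F_rep = 30·(2,3)/13² = (0.3550,0.5325)
o2: d²=260 > ρ²=28 → inactive
o3: d²=41 > ρ²=28 → inactive
o4: d²=205 > ρ²=28 → inactive
F = F_att + ΣF_rep = (25.8550,-6.9675)
Δp = p'−p = (3.2319,-0.8709); α = Δx/Fx = (8739/2704) / (8739/338) = 1/8
check: Δy/Fy = (-2355/2704) / (-2355/338) = 1/8 ✓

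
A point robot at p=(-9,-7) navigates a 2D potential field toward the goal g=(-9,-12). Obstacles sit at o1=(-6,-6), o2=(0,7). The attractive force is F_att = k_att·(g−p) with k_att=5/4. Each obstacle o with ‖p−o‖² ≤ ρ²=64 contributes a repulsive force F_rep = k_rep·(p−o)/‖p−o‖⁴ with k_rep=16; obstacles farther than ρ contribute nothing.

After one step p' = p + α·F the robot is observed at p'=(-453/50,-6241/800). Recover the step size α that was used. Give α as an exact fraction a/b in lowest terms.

α = 1/8

F_att = 5/4·(g−p) = 5/4·(0,-5) = (0.0000,-6.2500)
o1: d²=10 ≤ ρ²=64; F_rep = 16·(-3,-1)/10² = (-0.4800,-0.1600)
o2: d²=277 > ρ²=64 → inactive
F = F_att + ΣF_rep = (-0.4800,-6.4100)
Δp = p'−p = (-0.0600,-0.8013); α = Δx/Fx = (-3/50) / (-12/25) = 1/8
check: Δy/Fy = (-641/800) / (-641/100) = 1/8 ✓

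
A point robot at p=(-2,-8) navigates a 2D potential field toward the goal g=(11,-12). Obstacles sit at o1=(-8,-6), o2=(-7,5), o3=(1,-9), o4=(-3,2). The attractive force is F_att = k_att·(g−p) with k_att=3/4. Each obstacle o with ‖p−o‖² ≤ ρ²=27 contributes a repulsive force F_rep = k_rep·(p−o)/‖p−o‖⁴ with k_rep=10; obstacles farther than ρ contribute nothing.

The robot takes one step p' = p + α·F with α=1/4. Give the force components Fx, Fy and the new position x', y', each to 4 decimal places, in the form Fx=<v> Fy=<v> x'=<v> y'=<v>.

F_att = 3/4·(g−p) = 3/4·(13,-4) = (9.7500,-3.0000)
o1: d²=40 > ρ²=27 → inactive
o2: d²=194 > ρ²=27 → inactive
o3: d²=10 ≤ ρ²=27; F_rep = 10·(-3,1)/10² = (-0.3000,0.1000)
o4: d²=101 > ρ²=27 → inactive
F = F_att + ΣF_rep = (9.4500,-2.9000)
p' = p + 1/4·F = (0.3625,-8.7250)

Fx=9.4500 Fy=-2.9000 x'=0.3625 y'=-8.7250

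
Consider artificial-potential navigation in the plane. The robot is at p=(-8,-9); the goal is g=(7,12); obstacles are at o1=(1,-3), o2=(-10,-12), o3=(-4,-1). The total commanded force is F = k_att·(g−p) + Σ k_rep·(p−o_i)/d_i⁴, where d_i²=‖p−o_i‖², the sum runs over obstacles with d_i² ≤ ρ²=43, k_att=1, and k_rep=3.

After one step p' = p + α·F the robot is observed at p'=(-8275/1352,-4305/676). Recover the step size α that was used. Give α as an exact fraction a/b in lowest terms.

α = 1/8

F_att = 1·(g−p) = 1·(15,21) = (15.0000,21.0000)
o1: d²=117 > ρ²=43 → inactive
o2: d²=13 ≤ ρ²=43; F_rep = 3·(2,3)/13² = (0.0355,0.0533)
o3: d²=80 > ρ²=43 → inactive
F = F_att + ΣF_rep = (15.0355,21.0533)
Δp = p'−p = (1.8794,2.6317); α = Δx/Fx = (2541/1352) / (2541/169) = 1/8
check: Δy/Fy = (1779/676) / (3558/169) = 1/8 ✓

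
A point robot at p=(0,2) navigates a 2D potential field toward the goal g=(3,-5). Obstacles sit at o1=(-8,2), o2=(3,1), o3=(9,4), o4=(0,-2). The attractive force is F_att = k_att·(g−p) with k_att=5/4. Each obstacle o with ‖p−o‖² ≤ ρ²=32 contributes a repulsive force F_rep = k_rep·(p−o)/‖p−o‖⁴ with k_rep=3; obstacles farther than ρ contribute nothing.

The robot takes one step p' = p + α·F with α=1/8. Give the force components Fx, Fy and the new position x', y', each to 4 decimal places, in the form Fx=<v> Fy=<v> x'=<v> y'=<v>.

F_att = 5/4·(g−p) = 5/4·(3,-7) = (3.7500,-8.7500)
o1: d²=64 > ρ²=32 → inactive
o2: d²=10 ≤ ρ²=32; F_rep = 3·(-3,1)/10² = (-0.0900,0.0300)
o3: d²=85 > ρ²=32 → inactive
o4: d²=16 ≤ ρ²=32; F_rep = 3·(0,4)/16² = (0.0000,0.0469)
F = F_att + ΣF_rep = (3.6600,-8.6731)
p' = p + 1/8·F = (0.4575,0.9159)

Fx=3.6600 Fy=-8.6731 x'=0.4575 y'=0.9159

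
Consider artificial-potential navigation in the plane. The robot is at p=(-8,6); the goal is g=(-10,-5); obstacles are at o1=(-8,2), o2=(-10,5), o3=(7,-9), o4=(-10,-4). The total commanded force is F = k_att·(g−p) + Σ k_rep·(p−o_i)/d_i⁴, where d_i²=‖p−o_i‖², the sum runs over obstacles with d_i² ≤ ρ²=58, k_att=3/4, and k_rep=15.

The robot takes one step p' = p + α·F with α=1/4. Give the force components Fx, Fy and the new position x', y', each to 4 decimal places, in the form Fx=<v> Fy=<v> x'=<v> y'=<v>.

Fx=-0.3000 Fy=-7.4156 x'=-8.0750 y'=4.1461

F_att = 3/4·(g−p) = 3/4·(-2,-11) = (-1.5000,-8.2500)
o1: d²=16 ≤ ρ²=58; F_rep = 15·(0,4)/16² = (0.0000,0.2344)
o2: d²=5 ≤ ρ²=58; F_rep = 15·(2,1)/5² = (1.2000,0.6000)
o3: d²=450 > ρ²=58 → inactive
o4: d²=104 > ρ²=58 → inactive
F = F_att + ΣF_rep = (-0.3000,-7.4156)
p' = p + 1/4·F = (-8.0750,4.1461)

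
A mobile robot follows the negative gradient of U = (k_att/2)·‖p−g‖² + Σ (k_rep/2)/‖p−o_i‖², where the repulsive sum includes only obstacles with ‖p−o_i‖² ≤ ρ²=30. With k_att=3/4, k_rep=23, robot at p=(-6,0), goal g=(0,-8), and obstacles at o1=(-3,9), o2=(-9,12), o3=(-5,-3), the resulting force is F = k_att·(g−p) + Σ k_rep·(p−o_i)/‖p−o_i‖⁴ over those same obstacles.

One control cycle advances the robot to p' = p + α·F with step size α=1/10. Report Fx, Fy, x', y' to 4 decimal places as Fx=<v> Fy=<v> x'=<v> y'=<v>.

F_att = 3/4·(g−p) = 3/4·(6,-8) = (4.5000,-6.0000)
o1: d²=90 > ρ²=30 → inactive
o2: d²=153 > ρ²=30 → inactive
o3: d²=10 ≤ ρ²=30; F_rep = 23·(-1,3)/10² = (-0.2300,0.6900)
F = F_att + ΣF_rep = (4.2700,-5.3100)
p' = p + 1/10·F = (-5.5730,-0.5310)

Fx=4.2700 Fy=-5.3100 x'=-5.5730 y'=-0.5310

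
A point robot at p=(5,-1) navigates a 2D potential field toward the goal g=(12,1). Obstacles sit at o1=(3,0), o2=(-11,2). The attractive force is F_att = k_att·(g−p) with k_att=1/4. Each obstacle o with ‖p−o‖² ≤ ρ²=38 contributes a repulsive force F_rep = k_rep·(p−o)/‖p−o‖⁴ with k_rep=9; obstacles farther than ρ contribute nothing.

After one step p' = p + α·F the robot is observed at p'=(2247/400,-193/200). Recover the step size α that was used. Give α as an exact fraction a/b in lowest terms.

F_att = 1/4·(g−p) = 1/4·(7,2) = (1.7500,0.5000)
o1: d²=5 ≤ ρ²=38; F_rep = 9·(2,-1)/5² = (0.7200,-0.3600)
o2: d²=265 > ρ²=38 → inactive
F = F_att + ΣF_rep = (2.4700,0.1400)
Δp = p'−p = (0.6175,0.0350); α = Δx/Fx = (247/400) / (247/100) = 1/4
check: Δy/Fy = (7/200) / (7/50) = 1/4 ✓

α = 1/4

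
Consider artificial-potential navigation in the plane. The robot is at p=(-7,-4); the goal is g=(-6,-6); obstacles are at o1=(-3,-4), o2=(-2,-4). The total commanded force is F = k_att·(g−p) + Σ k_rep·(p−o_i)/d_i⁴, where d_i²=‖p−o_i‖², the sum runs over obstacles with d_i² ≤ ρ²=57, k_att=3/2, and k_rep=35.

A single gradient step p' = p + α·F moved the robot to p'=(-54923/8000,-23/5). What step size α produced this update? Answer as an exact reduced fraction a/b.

α = 1/5

F_att = 3/2·(g−p) = 3/2·(1,-2) = (1.5000,-3.0000)
o1: d²=16 ≤ ρ²=57; F_rep = 35·(-4,0)/16² = (-0.5469,0.0000)
o2: d²=25 ≤ ρ²=57; F_rep = 35·(-5,0)/25² = (-0.2800,0.0000)
F = F_att + ΣF_rep = (0.6731,-3.0000)
Δp = p'−p = (0.1346,-0.6000); α = Δx/Fx = (1077/8000) / (1077/1600) = 1/5
check: Δy/Fy = (-3/5) / (-3) = 1/5 ✓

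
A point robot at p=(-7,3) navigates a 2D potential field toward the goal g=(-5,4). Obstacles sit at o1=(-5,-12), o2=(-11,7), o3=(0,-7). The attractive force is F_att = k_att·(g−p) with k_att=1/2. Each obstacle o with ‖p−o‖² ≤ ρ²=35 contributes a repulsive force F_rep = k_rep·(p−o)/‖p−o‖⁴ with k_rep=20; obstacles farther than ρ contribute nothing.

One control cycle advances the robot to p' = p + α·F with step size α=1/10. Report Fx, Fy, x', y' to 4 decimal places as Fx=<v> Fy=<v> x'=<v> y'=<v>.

F_att = 1/2·(g−p) = 1/2·(2,1) = (1.0000,0.5000)
o1: d²=229 > ρ²=35 → inactive
o2: d²=32 ≤ ρ²=35; F_rep = 20·(4,-4)/32² = (0.0781,-0.0781)
o3: d²=149 > ρ²=35 → inactive
F = F_att + ΣF_rep = (1.0781,0.4219)
p' = p + 1/10·F = (-6.8922,3.0422)

Fx=1.0781 Fy=0.4219 x'=-6.8922 y'=3.0422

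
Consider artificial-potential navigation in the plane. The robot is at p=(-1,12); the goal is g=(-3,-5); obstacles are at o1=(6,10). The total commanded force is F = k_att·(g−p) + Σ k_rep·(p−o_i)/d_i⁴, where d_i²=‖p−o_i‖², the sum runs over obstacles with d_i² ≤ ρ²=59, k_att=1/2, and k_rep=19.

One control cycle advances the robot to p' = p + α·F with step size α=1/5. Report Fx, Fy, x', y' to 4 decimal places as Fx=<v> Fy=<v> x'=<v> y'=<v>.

Fx=-1.0473 Fy=-8.4865 x'=-1.2095 y'=10.3027

F_att = 1/2·(g−p) = 1/2·(-2,-17) = (-1.0000,-8.5000)
o1: d²=53 ≤ ρ²=59; F_rep = 19·(-7,2)/53² = (-0.0473,0.0135)
F = F_att + ΣF_rep = (-1.0473,-8.4865)
p' = p + 1/5·F = (-1.2095,10.3027)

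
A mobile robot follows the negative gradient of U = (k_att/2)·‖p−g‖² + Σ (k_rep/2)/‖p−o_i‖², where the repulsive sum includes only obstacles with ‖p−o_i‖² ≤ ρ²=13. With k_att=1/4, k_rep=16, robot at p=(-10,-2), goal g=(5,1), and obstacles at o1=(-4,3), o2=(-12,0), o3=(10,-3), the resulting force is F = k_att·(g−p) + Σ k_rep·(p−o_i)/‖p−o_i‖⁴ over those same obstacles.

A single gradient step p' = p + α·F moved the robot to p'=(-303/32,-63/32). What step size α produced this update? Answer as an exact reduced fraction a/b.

F_att = 1/4·(g−p) = 1/4·(15,3) = (3.7500,0.7500)
o1: d²=61 > ρ²=13 → inactive
o2: d²=8 ≤ ρ²=13; F_rep = 16·(2,-2)/8² = (0.5000,-0.5000)
o3: d²=401 > ρ²=13 → inactive
F = F_att + ΣF_rep = (4.2500,0.2500)
Δp = p'−p = (0.5312,0.0312); α = Δx/Fx = (17/32) / (17/4) = 1/8
check: Δy/Fy = (1/32) / (1/4) = 1/8 ✓

α = 1/8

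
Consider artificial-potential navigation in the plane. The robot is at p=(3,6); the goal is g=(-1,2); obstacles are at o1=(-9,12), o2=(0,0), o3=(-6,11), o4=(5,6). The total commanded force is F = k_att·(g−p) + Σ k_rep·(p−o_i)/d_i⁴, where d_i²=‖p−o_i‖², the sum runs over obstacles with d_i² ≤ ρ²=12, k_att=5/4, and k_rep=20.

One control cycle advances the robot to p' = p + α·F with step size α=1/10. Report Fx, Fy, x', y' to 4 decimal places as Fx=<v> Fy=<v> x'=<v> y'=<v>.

F_att = 5/4·(g−p) = 5/4·(-4,-4) = (-5.0000,-5.0000)
o1: d²=180 > ρ²=12 → inactive
o2: d²=45 > ρ²=12 → inactive
o3: d²=106 > ρ²=12 → inactive
o4: d²=4 ≤ ρ²=12; F_rep = 20·(-2,0)/4² = (-2.5000,0.0000)
F = F_att + ΣF_rep = (-7.5000,-5.0000)
p' = p + 1/10·F = (2.2500,5.5000)

Fx=-7.5000 Fy=-5.0000 x'=2.2500 y'=5.5000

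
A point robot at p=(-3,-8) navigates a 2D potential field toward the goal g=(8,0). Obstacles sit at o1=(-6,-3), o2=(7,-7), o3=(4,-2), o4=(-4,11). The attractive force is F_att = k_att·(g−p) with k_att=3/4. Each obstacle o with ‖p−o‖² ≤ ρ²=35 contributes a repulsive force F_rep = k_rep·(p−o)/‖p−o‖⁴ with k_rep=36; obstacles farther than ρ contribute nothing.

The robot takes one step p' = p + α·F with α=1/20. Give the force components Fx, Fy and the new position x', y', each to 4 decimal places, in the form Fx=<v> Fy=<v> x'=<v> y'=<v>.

F_att = 3/4·(g−p) = 3/4·(11,8) = (8.2500,6.0000)
o1: d²=34 ≤ ρ²=35; F_rep = 36·(3,-5)/34² = (0.0934,-0.1557)
o2: d²=101 > ρ²=35 → inactive
o3: d²=85 > ρ²=35 → inactive
o4: d²=362 > ρ²=35 → inactive
F = F_att + ΣF_rep = (8.3434,5.8443)
p' = p + 1/20·F = (-2.5828,-7.7078)

Fx=8.3434 Fy=5.8443 x'=-2.5828 y'=-7.7078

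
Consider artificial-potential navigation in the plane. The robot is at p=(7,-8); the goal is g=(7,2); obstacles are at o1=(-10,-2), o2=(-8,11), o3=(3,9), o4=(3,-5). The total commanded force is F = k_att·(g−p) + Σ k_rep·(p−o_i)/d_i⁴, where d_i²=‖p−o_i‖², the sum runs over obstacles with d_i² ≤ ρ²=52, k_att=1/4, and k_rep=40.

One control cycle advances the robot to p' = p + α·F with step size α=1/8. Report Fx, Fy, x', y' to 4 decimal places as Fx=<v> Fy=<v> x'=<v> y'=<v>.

Fx=0.2560 Fy=2.3080 x'=7.0320 y'=-7.7115

F_att = 1/4·(g−p) = 1/4·(0,10) = (0.0000,2.5000)
o1: d²=325 > ρ²=52 → inactive
o2: d²=586 > ρ²=52 → inactive
o3: d²=305 > ρ²=52 → inactive
o4: d²=25 ≤ ρ²=52; F_rep = 40·(4,-3)/25² = (0.2560,-0.1920)
F = F_att + ΣF_rep = (0.2560,2.3080)
p' = p + 1/8·F = (7.0320,-7.7115)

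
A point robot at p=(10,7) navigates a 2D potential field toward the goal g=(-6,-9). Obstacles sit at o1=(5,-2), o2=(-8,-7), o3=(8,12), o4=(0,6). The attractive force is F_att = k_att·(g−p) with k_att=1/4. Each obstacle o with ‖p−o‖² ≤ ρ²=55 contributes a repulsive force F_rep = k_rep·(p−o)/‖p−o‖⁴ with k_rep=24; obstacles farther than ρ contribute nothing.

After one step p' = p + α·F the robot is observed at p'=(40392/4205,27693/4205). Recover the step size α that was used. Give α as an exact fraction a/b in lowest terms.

α = 1/10

F_att = 1/4·(g−p) = 1/4·(-16,-16) = (-4.0000,-4.0000)
o1: d²=106 > ρ²=55 → inactive
o2: d²=520 > ρ²=55 → inactive
o3: d²=29 ≤ ρ²=55; F_rep = 24·(2,-5)/29² = (0.0571,-0.1427)
o4: d²=101 > ρ²=55 → inactive
F = F_att + ΣF_rep = (-3.9429,-4.1427)
Δp = p'−p = (-0.3943,-0.4143); α = Δx/Fx = (-1658/4205) / (-3316/841) = 1/10
check: Δy/Fy = (-1742/4205) / (-3484/841) = 1/10 ✓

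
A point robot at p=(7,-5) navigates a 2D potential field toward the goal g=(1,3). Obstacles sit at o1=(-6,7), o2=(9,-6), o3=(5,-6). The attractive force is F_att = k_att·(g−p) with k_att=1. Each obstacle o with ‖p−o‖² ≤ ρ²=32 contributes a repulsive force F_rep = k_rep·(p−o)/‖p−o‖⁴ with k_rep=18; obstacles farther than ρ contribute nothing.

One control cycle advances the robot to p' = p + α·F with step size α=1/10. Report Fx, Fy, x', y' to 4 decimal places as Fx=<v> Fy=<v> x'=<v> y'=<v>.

Fx=-6.0000 Fy=9.4400 x'=6.4000 y'=-4.0560

F_att = 1·(g−p) = 1·(-6,8) = (-6.0000,8.0000)
o1: d²=313 > ρ²=32 → inactive
o2: d²=5 ≤ ρ²=32; F_rep = 18·(-2,1)/5² = (-1.4400,0.7200)
o3: d²=5 ≤ ρ²=32; F_rep = 18·(2,1)/5² = (1.4400,0.7200)
F = F_att + ΣF_rep = (-6.0000,9.4400)
p' = p + 1/10·F = (6.4000,-4.0560)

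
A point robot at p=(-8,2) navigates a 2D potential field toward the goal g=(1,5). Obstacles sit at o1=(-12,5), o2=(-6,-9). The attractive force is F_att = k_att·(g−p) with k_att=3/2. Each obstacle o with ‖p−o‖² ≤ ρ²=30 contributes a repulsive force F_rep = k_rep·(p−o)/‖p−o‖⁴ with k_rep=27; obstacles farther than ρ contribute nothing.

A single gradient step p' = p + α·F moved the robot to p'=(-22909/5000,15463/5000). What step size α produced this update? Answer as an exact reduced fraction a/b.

α = 1/4

F_att = 3/2·(g−p) = 3/2·(9,3) = (13.5000,4.5000)
o1: d²=25 ≤ ρ²=30; F_rep = 27·(4,-3)/25² = (0.1728,-0.1296)
o2: d²=125 > ρ²=30 → inactive
F = F_att + ΣF_rep = (13.6728,4.3704)
Δp = p'−p = (3.4182,1.0926); α = Δx/Fx = (17091/5000) / (17091/1250) = 1/4
check: Δy/Fy = (5463/5000) / (5463/1250) = 1/4 ✓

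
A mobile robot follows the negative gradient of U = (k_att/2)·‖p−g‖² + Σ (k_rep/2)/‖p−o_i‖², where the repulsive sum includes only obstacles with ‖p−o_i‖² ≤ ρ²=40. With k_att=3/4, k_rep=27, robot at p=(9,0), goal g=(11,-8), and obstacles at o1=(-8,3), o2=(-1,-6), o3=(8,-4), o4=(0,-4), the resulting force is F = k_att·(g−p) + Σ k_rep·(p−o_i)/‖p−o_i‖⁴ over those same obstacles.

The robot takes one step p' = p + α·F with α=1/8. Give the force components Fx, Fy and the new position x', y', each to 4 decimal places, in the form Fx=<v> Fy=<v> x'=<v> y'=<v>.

Fx=1.5934 Fy=-5.6263 x'=9.1992 y'=-0.7033

F_att = 3/4·(g−p) = 3/4·(2,-8) = (1.5000,-6.0000)
o1: d²=298 > ρ²=40 → inactive
o2: d²=136 > ρ²=40 → inactive
o3: d²=17 ≤ ρ²=40; F_rep = 27·(1,4)/17² = (0.0934,0.3737)
o4: d²=97 > ρ²=40 → inactive
F = F_att + ΣF_rep = (1.5934,-5.6263)
p' = p + 1/8·F = (9.1992,-0.7033)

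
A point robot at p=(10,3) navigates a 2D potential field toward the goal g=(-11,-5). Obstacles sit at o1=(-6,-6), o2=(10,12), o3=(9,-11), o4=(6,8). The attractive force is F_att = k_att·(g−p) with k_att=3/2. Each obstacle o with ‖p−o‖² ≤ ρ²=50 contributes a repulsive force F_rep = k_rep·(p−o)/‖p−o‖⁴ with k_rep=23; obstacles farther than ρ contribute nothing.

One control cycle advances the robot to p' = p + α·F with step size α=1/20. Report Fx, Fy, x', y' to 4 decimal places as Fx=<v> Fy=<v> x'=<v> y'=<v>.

F_att = 3/2·(g−p) = 3/2·(-21,-8) = (-31.5000,-12.0000)
o1: d²=337 > ρ²=50 → inactive
o2: d²=81 > ρ²=50 → inactive
o3: d²=197 > ρ²=50 → inactive
o4: d²=41 ≤ ρ²=50; F_rep = 23·(4,-5)/41² = (0.0547,-0.0684)
F = F_att + ΣF_rep = (-31.4453,-12.0684)
p' = p + 1/20·F = (8.4277,2.3966)

Fx=-31.4453 Fy=-12.0684 x'=8.4277 y'=2.3966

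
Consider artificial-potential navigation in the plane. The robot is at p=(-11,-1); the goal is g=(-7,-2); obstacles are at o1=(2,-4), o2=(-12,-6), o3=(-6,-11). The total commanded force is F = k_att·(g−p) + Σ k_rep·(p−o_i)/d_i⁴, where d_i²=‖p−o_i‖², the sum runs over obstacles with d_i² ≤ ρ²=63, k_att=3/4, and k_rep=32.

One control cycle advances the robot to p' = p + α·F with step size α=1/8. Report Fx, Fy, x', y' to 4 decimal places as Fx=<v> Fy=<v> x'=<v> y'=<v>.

Fx=3.0473 Fy=-0.5133 x'=-10.6191 y'=-1.0642

F_att = 3/4·(g−p) = 3/4·(4,-1) = (3.0000,-0.7500)
o1: d²=178 > ρ²=63 → inactive
o2: d²=26 ≤ ρ²=63; F_rep = 32·(1,5)/26² = (0.0473,0.2367)
o3: d²=125 > ρ²=63 → inactive
F = F_att + ΣF_rep = (3.0473,-0.5133)
p' = p + 1/8·F = (-10.6191,-1.0642)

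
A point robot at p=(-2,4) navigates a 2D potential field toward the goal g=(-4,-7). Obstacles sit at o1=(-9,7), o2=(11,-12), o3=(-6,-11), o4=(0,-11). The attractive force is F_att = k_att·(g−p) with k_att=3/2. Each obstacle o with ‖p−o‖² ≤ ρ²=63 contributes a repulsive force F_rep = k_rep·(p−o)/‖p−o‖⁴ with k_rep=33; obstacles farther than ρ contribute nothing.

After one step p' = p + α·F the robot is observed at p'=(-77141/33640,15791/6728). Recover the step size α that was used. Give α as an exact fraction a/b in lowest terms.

α = 1/10

F_att = 3/2·(g−p) = 3/2·(-2,-11) = (-3.0000,-16.5000)
o1: d²=58 ≤ ρ²=63; F_rep = 33·(7,-3)/58² = (0.0687,-0.0294)
o2: d²=425 > ρ²=63 → inactive
o3: d²=241 > ρ²=63 → inactive
o4: d²=229 > ρ²=63 → inactive
F = F_att + ΣF_rep = (-2.9313,-16.5294)
Δp = p'−p = (-0.2931,-1.6529); α = Δx/Fx = (-9861/33640) / (-9861/3364) = 1/10
check: Δy/Fy = (-11121/6728) / (-55605/3364) = 1/10 ✓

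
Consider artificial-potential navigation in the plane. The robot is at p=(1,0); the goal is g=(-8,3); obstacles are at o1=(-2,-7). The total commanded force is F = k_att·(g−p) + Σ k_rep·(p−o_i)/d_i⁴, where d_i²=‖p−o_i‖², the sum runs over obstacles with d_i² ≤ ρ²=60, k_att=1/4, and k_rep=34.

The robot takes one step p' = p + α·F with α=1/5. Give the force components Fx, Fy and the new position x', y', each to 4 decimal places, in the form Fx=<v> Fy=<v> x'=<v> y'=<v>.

Fx=-2.2197 Fy=0.8207 x'=0.5561 y'=0.1641

F_att = 1/4·(g−p) = 1/4·(-9,3) = (-2.2500,0.7500)
o1: d²=58 ≤ ρ²=60; F_rep = 34·(3,7)/58² = (0.0303,0.0707)
F = F_att + ΣF_rep = (-2.2197,0.8207)
p' = p + 1/5·F = (0.5561,0.1641)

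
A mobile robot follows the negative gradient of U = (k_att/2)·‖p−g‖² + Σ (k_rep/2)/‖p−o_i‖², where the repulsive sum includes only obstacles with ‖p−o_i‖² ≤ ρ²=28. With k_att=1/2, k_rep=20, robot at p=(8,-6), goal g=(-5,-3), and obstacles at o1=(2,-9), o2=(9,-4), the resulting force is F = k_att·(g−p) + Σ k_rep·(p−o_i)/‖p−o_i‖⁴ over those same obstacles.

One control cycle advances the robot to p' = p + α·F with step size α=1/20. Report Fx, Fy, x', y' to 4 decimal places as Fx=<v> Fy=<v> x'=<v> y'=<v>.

F_att = 1/2·(g−p) = 1/2·(-13,3) = (-6.5000,1.5000)
o1: d²=45 > ρ²=28 → inactive
o2: d²=5 ≤ ρ²=28; F_rep = 20·(-1,-2)/5² = (-0.8000,-1.6000)
F = F_att + ΣF_rep = (-7.3000,-0.1000)
p' = p + 1/20·F = (7.6350,-6.0050)

Fx=-7.3000 Fy=-0.1000 x'=7.6350 y'=-6.0050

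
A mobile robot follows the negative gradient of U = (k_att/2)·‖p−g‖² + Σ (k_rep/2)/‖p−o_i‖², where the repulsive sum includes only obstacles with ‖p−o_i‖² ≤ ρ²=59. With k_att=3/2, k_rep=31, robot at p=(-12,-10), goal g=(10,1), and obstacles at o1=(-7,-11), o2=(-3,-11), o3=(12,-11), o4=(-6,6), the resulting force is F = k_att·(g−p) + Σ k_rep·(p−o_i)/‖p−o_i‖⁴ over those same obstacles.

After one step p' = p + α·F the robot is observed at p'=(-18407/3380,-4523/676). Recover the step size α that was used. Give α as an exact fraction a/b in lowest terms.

F_att = 3/2·(g−p) = 3/2·(22,11) = (33.0000,16.5000)
o1: d²=26 ≤ ρ²=59; F_rep = 31·(-5,1)/26² = (-0.2293,0.0459)
o2: d²=82 > ρ²=59 → inactive
o3: d²=577 > ρ²=59 → inactive
o4: d²=292 > ρ²=59 → inactive
F = F_att + ΣF_rep = (32.7707,16.5459)
Δp = p'−p = (6.5541,3.3092); α = Δx/Fx = (22153/3380) / (22153/676) = 1/5
check: Δy/Fy = (2237/676) / (11185/676) = 1/5 ✓

α = 1/5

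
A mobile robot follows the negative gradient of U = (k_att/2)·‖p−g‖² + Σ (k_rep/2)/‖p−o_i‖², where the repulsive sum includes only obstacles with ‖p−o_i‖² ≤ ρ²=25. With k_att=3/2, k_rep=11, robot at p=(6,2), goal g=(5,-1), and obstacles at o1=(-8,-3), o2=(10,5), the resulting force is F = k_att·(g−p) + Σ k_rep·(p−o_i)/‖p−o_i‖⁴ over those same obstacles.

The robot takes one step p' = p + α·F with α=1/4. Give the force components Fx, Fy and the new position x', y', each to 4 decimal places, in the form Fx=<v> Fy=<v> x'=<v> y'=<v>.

Fx=-1.5704 Fy=-4.5528 x'=5.6074 y'=0.8618

F_att = 3/2·(g−p) = 3/2·(-1,-3) = (-1.5000,-4.5000)
o1: d²=221 > ρ²=25 → inactive
o2: d²=25 ≤ ρ²=25; F_rep = 11·(-4,-3)/25² = (-0.0704,-0.0528)
F = F_att + ΣF_rep = (-1.5704,-4.5528)
p' = p + 1/4·F = (5.6074,0.8618)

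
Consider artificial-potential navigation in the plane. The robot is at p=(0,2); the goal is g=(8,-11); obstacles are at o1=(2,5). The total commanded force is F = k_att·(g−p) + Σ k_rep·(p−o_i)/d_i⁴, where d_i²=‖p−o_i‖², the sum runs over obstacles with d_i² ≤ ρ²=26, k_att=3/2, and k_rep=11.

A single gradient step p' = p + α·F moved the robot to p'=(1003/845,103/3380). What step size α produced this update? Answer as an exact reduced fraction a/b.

F_att = 3/2·(g−p) = 3/2·(8,-13) = (12.0000,-19.5000)
o1: d²=13 ≤ ρ²=26; F_rep = 11·(-2,-3)/13² = (-0.1302,-0.1953)
F = F_att + ΣF_rep = (11.8698,-19.6953)
Δp = p'−p = (1.1870,-1.9695); α = Δx/Fx = (1003/845) / (2006/169) = 1/10
check: Δy/Fy = (-6657/3380) / (-6657/338) = 1/10 ✓

α = 1/10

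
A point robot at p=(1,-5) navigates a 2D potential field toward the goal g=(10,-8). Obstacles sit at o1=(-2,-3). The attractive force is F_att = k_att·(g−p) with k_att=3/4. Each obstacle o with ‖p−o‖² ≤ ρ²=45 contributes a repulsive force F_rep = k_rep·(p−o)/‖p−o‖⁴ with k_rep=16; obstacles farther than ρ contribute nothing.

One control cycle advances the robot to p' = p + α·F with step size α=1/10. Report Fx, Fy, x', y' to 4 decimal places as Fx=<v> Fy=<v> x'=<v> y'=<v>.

Fx=7.0340 Fy=-2.4393 x'=1.7034 y'=-5.2439

F_att = 3/4·(g−p) = 3/4·(9,-3) = (6.7500,-2.2500)
o1: d²=13 ≤ ρ²=45; F_rep = 16·(3,-2)/13² = (0.2840,-0.1893)
F = F_att + ΣF_rep = (7.0340,-2.4393)
p' = p + 1/10·F = (1.7034,-5.2439)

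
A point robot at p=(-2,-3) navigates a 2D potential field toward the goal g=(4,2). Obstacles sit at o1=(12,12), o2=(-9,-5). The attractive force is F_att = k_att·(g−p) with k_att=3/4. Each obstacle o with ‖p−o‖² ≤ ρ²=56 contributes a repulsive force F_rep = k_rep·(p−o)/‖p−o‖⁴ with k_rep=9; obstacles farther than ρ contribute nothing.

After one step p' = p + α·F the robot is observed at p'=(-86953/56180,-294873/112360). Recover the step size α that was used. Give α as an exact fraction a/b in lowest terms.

α = 1/10

F_att = 3/4·(g−p) = 3/4·(6,5) = (4.5000,3.7500)
o1: d²=421 > ρ²=56 → inactive
o2: d²=53 ≤ ρ²=56; F_rep = 9·(7,2)/53² = (0.0224,0.0064)
F = F_att + ΣF_rep = (4.5224,3.7564)
Δp = p'−p = (0.4522,0.3756); α = Δx/Fx = (25407/56180) / (25407/5618) = 1/10
check: Δy/Fy = (42207/112360) / (42207/11236) = 1/10 ✓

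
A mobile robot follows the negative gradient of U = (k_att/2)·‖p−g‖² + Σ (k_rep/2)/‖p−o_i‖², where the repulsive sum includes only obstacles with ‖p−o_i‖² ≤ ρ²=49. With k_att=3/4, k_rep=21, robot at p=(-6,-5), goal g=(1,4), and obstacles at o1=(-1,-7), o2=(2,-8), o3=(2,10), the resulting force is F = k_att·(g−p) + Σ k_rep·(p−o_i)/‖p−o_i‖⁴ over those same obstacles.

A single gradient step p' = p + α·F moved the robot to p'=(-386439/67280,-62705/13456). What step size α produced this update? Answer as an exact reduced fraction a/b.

F_att = 3/4·(g−p) = 3/4·(7,9) = (5.2500,6.7500)
o1: d²=29 ≤ ρ²=49; F_rep = 21·(-5,2)/29² = (-0.1249,0.0499)
o2: d²=73 > ρ²=49 → inactive
o3: d²=289 > ρ²=49 → inactive
F = F_att + ΣF_rep = (5.1251,6.7999)
Δp = p'−p = (0.2563,0.3400); α = Δx/Fx = (17241/67280) / (17241/3364) = 1/20
check: Δy/Fy = (4575/13456) / (22875/3364) = 1/20 ✓

α = 1/20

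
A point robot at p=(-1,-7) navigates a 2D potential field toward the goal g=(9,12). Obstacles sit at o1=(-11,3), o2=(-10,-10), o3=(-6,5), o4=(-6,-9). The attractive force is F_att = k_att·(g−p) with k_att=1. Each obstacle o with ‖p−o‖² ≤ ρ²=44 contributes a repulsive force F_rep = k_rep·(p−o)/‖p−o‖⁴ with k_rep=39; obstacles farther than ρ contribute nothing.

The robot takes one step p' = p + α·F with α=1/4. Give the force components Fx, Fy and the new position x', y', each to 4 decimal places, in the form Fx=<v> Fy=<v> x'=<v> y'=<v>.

F_att = 1·(g−p) = 1·(10,19) = (10.0000,19.0000)
o1: d²=200 > ρ²=44 → inactive
o2: d²=90 > ρ²=44 → inactive
o3: d²=169 > ρ²=44 → inactive
o4: d²=29 ≤ ρ²=44; F_rep = 39·(5,2)/29² = (0.2319,0.0927)
F = F_att + ΣF_rep = (10.2319,19.0927)
p' = p + 1/4·F = (1.5580,-2.2268)

Fx=10.2319 Fy=19.0927 x'=1.5580 y'=-2.2268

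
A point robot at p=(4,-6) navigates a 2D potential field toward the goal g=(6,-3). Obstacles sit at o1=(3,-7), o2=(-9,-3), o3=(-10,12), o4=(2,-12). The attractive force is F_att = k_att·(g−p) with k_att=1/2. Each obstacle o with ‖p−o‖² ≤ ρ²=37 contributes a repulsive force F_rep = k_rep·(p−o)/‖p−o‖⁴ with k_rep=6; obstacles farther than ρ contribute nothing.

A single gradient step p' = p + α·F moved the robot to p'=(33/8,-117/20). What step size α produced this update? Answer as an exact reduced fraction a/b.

F_att = 1/2·(g−p) = 1/2·(2,3) = (1.0000,1.5000)
o1: d²=2 ≤ ρ²=37; F_rep = 6·(1,1)/2² = (1.5000,1.5000)
o2: d²=178 > ρ²=37 → inactive
o3: d²=520 > ρ²=37 → inactive
o4: d²=40 > ρ²=37 → inactive
F = F_att + ΣF_rep = (2.5000,3.0000)
Δp = p'−p = (0.1250,0.1500); α = Δx/Fx = (1/8) / (5/2) = 1/20
check: Δy/Fy = (3/20) / (3) = 1/20 ✓

α = 1/20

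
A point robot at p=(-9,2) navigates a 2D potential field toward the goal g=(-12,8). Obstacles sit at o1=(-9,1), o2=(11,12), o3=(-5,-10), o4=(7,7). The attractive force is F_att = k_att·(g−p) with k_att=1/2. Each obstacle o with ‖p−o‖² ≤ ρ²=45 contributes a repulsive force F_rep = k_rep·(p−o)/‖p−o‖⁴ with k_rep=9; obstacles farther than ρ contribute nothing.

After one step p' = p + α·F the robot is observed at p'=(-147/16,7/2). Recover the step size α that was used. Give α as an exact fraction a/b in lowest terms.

α = 1/8

F_att = 1/2·(g−p) = 1/2·(-3,6) = (-1.5000,3.0000)
o1: d²=1 ≤ ρ²=45; F_rep = 9·(0,1)/1² = (0.0000,9.0000)
o2: d²=500 > ρ²=45 → inactive
o3: d²=160 > ρ²=45 → inactive
o4: d²=281 > ρ²=45 → inactive
F = F_att + ΣF_rep = (-1.5000,12.0000)
Δp = p'−p = (-0.1875,1.5000); α = Δx/Fx = (-3/16) / (-3/2) = 1/8
check: Δy/Fy = (3/2) / (12) = 1/8 ✓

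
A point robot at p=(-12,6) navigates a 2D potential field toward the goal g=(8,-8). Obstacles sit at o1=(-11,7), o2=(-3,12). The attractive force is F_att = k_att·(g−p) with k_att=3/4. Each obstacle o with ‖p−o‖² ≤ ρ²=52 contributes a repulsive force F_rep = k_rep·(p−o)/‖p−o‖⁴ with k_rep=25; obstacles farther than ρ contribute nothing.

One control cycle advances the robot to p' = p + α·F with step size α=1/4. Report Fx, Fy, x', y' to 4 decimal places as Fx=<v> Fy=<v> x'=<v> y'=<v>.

Fx=8.7500 Fy=-16.7500 x'=-9.8125 y'=1.8125

F_att = 3/4·(g−p) = 3/4·(20,-14) = (15.0000,-10.5000)
o1: d²=2 ≤ ρ²=52; F_rep = 25·(-1,-1)/2² = (-6.2500,-6.2500)
o2: d²=117 > ρ²=52 → inactive
F = F_att + ΣF_rep = (8.7500,-16.7500)
p' = p + 1/4·F = (-9.8125,1.8125)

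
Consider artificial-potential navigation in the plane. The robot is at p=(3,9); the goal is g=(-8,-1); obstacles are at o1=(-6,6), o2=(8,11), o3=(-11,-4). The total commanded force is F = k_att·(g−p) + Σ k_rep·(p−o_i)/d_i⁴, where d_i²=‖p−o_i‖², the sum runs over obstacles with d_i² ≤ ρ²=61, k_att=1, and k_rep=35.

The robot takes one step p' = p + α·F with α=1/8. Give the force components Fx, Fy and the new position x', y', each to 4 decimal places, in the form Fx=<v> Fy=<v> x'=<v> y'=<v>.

F_att = 1·(g−p) = 1·(-11,-10) = (-11.0000,-10.0000)
o1: d²=90 > ρ²=61 → inactive
o2: d²=29 ≤ ρ²=61; F_rep = 35·(-5,-2)/29² = (-0.2081,-0.0832)
o3: d²=365 > ρ²=61 → inactive
F = F_att + ΣF_rep = (-11.2081,-10.0832)
p' = p + 1/8·F = (1.5990,7.7396)

Fx=-11.2081 Fy=-10.0832 x'=1.5990 y'=7.7396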